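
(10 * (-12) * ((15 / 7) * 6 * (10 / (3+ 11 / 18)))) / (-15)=25920 / 91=284.84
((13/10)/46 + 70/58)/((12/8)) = 16477/20010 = 0.82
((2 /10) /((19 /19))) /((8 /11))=11 /40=0.28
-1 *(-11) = 11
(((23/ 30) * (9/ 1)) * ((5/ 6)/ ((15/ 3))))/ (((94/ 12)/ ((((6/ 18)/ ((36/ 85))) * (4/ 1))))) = 391/ 846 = 0.46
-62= -62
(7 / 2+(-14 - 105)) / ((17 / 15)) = -3465 / 34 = -101.91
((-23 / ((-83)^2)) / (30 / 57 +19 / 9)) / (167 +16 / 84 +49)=-82593 / 14105503060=-0.00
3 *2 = 6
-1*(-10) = 10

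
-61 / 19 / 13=-61 / 247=-0.25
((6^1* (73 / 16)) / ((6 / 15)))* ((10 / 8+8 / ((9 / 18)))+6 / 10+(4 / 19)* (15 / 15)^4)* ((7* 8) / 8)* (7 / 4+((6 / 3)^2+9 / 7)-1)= 254006493 / 4864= 52221.73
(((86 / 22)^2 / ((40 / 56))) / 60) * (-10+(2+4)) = -12943 / 9075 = -1.43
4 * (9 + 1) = 40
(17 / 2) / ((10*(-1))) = -17 / 20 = -0.85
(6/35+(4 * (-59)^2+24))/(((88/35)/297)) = 6590511/4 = 1647627.75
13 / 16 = 0.81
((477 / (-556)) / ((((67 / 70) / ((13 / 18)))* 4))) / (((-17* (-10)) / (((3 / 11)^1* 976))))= -882609 / 3483062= -0.25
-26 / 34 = -0.76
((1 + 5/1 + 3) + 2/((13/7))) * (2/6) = 131/39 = 3.36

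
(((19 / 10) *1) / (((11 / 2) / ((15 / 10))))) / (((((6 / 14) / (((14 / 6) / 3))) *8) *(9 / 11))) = 931 / 6480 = 0.14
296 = 296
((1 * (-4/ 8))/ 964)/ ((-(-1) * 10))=-1/ 19280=-0.00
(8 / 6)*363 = 484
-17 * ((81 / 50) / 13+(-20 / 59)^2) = -9213337 / 2262650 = -4.07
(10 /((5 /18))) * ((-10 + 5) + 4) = -36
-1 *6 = -6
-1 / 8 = -0.12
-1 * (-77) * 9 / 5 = 693 / 5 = 138.60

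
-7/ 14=-1/ 2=-0.50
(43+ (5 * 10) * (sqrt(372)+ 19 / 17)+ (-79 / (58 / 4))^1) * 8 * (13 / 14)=2395276 / 3451+ 5200 * sqrt(93) / 7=7857.94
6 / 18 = 1 / 3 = 0.33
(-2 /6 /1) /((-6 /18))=1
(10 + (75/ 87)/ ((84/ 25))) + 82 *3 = 256.26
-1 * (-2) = 2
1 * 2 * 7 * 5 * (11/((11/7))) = 490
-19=-19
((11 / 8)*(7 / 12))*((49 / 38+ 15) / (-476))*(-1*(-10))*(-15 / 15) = 34045 / 124032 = 0.27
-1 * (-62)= 62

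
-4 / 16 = -1 / 4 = -0.25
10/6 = 5/3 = 1.67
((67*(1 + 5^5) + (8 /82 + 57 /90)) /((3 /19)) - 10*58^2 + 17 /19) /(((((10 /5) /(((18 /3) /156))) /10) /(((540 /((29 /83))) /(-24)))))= -37615773523535 /2349464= -16010363.86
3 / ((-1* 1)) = -3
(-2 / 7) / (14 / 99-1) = 198 / 595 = 0.33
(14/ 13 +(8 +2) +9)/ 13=261/ 169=1.54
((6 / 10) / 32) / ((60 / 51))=51 / 3200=0.02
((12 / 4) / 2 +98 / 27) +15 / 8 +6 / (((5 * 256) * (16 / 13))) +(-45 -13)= -14098147 / 276480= -50.99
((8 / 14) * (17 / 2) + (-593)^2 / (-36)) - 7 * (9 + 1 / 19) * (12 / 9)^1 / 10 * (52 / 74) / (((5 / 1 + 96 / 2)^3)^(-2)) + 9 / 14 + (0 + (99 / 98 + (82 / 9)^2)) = -7343530713819634879 / 55804140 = -131594729599.27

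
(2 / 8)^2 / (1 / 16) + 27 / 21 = 16 / 7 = 2.29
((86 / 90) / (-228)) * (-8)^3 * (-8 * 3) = -44032 / 855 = -51.50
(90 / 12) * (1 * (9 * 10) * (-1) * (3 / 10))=-405 / 2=-202.50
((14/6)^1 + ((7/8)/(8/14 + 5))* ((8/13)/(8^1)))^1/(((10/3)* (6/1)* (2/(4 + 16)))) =3171/2704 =1.17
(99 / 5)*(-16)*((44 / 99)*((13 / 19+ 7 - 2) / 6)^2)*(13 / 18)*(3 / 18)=-27456 / 1805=-15.21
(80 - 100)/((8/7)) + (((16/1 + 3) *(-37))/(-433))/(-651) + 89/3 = 6857747/563766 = 12.16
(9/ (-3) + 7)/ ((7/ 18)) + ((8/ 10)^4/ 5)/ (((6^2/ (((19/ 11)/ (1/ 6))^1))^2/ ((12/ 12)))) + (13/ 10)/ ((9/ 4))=86316826/ 7940625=10.87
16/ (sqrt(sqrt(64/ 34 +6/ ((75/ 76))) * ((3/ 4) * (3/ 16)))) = 64 * sqrt(15) * 34^(1/ 4) * 47^(3/ 4)/ 423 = 25.40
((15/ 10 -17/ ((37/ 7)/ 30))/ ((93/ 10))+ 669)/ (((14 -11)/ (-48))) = -12090048/ 1147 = -10540.58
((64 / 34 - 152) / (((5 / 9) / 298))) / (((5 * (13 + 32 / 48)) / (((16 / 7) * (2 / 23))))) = -657068544 / 2805425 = -234.21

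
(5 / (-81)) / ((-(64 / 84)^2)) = 245 / 2304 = 0.11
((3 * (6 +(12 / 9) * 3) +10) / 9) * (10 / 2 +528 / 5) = 4424 / 9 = 491.56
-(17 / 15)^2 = -289 / 225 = -1.28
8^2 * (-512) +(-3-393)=-33164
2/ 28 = 1/ 14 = 0.07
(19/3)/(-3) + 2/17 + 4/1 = 307/153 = 2.01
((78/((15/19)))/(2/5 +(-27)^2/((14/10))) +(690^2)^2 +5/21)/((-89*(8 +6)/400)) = -1335682772048520200/18355449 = -72767643659.85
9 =9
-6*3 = -18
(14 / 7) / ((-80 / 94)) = -47 / 20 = -2.35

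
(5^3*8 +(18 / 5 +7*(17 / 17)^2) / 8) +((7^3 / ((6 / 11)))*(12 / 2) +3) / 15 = 1253.06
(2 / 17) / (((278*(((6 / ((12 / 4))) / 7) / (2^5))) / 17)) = 0.81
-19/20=-0.95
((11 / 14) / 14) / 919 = 11 / 180124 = 0.00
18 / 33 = 6 / 11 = 0.55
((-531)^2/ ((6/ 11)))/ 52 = 1033857/ 104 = 9940.93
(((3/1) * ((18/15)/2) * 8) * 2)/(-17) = -144/85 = -1.69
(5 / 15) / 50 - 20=-2999 / 150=-19.99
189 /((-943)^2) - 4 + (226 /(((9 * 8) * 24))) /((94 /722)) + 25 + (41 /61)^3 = 182849222199115613 /8196425408139552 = 22.31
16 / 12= 4 / 3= 1.33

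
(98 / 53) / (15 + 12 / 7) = 686 / 6201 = 0.11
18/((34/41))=369/17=21.71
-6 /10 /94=-3 /470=-0.01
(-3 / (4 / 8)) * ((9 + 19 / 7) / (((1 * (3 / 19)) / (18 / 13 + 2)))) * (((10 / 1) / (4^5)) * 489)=-20951205 / 2912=-7194.78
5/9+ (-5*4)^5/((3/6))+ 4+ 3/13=-6399995.21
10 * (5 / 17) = 50 / 17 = 2.94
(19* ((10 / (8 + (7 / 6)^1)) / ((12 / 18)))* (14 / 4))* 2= 2394 / 11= 217.64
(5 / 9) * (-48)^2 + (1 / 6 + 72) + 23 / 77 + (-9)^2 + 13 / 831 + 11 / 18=275289758 / 191961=1434.09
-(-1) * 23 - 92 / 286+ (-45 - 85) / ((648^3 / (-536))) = 22.68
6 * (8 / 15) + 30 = 166 / 5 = 33.20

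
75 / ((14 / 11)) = 825 / 14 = 58.93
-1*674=-674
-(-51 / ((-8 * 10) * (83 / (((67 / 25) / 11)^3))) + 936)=-129253425338913 / 138091250000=-936.00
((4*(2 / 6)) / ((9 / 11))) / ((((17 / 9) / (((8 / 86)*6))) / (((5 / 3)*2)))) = 3520 / 2193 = 1.61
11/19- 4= -65/19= -3.42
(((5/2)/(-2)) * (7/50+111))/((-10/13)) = 72241/400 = 180.60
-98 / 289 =-0.34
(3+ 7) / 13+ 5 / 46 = 525 / 598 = 0.88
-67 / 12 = -5.58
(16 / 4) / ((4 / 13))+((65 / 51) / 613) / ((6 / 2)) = 1219322 / 93789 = 13.00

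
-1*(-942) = 942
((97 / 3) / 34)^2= 9409 / 10404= 0.90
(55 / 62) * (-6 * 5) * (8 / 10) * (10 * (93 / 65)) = -3960 / 13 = -304.62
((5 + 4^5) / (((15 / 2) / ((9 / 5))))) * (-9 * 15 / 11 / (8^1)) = -83349 / 220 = -378.86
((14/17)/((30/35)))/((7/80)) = 10.98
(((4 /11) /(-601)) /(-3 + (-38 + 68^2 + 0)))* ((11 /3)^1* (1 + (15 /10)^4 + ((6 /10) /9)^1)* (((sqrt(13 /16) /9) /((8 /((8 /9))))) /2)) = -1471* sqrt(13) /321271233120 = -0.00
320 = 320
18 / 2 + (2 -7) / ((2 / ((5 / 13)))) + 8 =417 / 26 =16.04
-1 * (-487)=487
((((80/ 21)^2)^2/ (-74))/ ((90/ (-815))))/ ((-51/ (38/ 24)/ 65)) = -515340800000/ 9908612469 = -52.01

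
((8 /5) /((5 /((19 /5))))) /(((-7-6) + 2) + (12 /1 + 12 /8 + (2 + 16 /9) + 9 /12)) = 5472 /31625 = 0.17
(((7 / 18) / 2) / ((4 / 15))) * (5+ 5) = 175 / 24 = 7.29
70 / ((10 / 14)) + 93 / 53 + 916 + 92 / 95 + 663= 8457406 / 5035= 1679.72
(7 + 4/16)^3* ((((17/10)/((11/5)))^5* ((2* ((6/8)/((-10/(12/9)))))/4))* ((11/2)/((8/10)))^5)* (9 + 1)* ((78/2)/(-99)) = 1406798752653125/4429185024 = 317620.23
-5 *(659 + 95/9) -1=-30139/9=-3348.78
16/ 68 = 4/ 17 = 0.24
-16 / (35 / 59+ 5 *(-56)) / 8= 118 / 16485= 0.01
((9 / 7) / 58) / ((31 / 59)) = 531 / 12586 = 0.04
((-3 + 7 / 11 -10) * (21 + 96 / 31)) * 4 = -406368 / 341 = -1191.70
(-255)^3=-16581375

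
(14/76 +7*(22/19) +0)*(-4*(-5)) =165.79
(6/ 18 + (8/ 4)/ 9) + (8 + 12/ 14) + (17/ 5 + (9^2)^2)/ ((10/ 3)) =3116504/ 1575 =1978.73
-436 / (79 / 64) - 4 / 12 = -83791 / 237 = -353.55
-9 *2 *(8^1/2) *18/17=-1296/17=-76.24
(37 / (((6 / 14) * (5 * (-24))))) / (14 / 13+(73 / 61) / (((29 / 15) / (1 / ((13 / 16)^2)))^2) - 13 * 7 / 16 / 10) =-1517955343996 / 2622251501361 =-0.58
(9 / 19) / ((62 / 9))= 81 / 1178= 0.07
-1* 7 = -7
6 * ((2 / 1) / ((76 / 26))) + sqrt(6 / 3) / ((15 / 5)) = sqrt(2) / 3 + 78 / 19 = 4.58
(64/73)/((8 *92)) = 0.00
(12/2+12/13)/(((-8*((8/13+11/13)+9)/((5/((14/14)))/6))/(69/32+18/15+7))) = -24855/34816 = -0.71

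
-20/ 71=-0.28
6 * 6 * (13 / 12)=39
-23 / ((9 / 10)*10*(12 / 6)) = -23 / 18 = -1.28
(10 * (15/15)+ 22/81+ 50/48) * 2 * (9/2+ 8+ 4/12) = 564487/1944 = 290.37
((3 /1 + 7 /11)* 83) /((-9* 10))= -332 /99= -3.35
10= 10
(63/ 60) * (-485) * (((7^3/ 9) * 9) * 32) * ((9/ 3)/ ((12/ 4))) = -5589528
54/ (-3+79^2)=27/ 3119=0.01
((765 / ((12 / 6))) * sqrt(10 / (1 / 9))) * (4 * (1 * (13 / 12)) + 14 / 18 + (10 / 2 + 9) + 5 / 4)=73884.64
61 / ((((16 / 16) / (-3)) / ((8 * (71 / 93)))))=-34648 / 31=-1117.68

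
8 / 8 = 1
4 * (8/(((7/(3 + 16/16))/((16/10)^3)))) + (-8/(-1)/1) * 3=86536/875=98.90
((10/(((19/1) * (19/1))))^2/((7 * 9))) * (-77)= -1100/1172889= -0.00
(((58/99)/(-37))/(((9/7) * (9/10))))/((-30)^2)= -0.00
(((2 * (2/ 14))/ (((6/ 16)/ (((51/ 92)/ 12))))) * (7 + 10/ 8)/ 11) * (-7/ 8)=-17/ 736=-0.02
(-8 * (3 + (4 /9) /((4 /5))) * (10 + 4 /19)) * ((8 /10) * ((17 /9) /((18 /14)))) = -23640064 /69255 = -341.35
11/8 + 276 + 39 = 2531/8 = 316.38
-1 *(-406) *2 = 812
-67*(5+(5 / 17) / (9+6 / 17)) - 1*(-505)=26695 / 159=167.89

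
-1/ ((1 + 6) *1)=-1/ 7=-0.14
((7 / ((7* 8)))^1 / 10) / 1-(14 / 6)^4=-191999 / 6480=-29.63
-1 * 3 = -3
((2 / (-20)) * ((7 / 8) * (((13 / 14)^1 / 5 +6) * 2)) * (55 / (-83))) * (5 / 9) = 4763 / 11952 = 0.40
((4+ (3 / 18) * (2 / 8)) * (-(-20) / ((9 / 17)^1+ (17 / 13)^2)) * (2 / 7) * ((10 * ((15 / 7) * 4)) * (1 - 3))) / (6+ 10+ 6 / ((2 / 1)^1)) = -278681000 / 2995027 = -93.05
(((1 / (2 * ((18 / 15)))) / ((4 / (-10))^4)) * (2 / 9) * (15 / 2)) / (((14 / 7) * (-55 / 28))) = -21875 / 3168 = -6.90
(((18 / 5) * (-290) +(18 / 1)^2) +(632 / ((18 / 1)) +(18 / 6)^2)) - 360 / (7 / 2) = -49061 / 63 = -778.75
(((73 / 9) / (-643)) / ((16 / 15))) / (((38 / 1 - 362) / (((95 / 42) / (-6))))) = -0.00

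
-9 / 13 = -0.69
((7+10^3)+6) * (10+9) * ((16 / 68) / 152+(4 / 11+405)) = 2917971825 / 374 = 7802063.70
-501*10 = -5010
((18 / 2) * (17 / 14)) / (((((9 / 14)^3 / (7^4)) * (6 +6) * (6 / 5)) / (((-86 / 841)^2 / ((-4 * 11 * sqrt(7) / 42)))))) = -18490305085 * sqrt(7) / 1890562113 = -25.88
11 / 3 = 3.67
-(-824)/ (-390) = -412/ 195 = -2.11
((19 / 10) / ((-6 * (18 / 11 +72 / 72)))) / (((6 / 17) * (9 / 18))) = -3553 / 5220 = -0.68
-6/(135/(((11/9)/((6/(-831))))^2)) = -1273.55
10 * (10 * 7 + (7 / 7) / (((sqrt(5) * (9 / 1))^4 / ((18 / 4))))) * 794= 2025891794 / 3645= 555800.22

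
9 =9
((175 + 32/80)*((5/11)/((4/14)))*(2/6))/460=6139/30360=0.20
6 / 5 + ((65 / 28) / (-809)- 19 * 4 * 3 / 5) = -5029069 / 113260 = -44.40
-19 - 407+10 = -416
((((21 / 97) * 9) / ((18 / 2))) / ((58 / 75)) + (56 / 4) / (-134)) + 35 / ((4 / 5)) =33114711 / 753884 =43.93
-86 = -86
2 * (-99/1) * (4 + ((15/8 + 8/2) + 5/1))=-11781/4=-2945.25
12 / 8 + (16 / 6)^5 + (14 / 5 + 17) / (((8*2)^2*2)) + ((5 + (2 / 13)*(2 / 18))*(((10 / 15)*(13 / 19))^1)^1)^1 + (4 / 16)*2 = 1644980603 / 11819520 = 139.17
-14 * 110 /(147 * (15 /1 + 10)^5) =-44 /41015625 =-0.00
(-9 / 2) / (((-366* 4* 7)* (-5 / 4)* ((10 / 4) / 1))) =-3 / 21350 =-0.00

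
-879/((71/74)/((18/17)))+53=-1106857/1207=-917.03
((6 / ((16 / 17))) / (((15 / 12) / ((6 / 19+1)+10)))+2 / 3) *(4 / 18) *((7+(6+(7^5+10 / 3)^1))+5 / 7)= 123749725 / 567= 218253.48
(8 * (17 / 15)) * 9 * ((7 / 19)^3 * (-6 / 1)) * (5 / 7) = -119952 / 6859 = -17.49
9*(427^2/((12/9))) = 4922883/4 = 1230720.75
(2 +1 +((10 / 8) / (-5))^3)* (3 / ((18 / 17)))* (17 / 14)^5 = 4610275679 / 206524416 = 22.32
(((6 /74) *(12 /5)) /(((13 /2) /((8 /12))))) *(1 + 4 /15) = 304 /12025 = 0.03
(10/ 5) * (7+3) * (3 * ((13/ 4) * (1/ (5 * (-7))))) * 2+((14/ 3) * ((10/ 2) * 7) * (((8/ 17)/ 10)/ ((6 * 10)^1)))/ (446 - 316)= -3878207/ 348075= -11.14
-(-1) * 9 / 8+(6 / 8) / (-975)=2923 / 2600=1.12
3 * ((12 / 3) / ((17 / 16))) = 192 / 17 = 11.29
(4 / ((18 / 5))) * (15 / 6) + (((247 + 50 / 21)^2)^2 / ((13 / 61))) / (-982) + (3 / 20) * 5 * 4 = -45883865162264533 / 2482744446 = -18481106.76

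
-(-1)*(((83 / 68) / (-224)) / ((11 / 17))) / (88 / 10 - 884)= 415 / 43129856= 0.00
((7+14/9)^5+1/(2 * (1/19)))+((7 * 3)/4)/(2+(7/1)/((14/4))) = 43318761989/944784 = 45850.44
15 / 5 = 3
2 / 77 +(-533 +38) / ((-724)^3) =759044963 / 29221763648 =0.03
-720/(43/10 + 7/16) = -57600/379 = -151.98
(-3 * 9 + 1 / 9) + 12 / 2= -188 / 9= -20.89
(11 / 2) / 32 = 11 / 64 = 0.17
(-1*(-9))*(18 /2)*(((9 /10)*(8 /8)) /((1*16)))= 729 /160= 4.56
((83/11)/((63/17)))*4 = 5644/693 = 8.14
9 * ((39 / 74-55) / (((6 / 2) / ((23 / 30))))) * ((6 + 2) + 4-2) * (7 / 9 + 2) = -2317825 / 666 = -3480.22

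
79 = 79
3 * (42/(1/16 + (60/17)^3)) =9904608/3460913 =2.86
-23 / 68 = -0.34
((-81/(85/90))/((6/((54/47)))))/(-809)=13122/646391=0.02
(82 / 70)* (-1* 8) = -328 / 35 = -9.37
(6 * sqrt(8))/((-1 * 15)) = -4 * sqrt(2)/5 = -1.13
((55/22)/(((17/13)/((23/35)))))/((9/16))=2392/1071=2.23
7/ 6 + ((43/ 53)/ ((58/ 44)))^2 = 21906079/ 14174214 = 1.55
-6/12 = -1/2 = -0.50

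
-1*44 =-44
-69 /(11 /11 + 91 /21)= -207 /16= -12.94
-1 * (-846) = 846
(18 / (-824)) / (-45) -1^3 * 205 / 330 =-42197 / 67980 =-0.62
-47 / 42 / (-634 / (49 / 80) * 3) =329 / 912960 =0.00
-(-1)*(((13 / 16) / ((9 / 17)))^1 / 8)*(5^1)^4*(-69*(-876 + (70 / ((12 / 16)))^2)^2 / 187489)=-987314425751875 / 364478616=-2708840.47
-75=-75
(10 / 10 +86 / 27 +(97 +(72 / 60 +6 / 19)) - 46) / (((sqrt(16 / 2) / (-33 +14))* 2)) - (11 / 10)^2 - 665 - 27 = -69321 / 100 - 72719* sqrt(2) / 540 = -883.65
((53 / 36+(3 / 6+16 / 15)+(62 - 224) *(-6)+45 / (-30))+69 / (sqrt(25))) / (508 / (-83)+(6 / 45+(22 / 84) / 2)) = -103255901 / 612441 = -168.60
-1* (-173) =173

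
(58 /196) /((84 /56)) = 29 /147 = 0.20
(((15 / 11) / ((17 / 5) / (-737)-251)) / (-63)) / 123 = 1675 / 2389151016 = 0.00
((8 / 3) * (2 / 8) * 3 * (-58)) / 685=-0.17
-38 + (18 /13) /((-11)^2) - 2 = -62902 /1573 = -39.99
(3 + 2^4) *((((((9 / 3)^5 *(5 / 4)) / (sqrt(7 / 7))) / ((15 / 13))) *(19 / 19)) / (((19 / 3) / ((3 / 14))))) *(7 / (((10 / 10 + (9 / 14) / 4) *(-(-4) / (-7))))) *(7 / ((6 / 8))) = -83349 / 5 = -16669.80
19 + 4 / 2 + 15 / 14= 22.07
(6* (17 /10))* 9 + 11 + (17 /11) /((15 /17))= 17251 /165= 104.55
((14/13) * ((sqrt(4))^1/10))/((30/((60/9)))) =28/585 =0.05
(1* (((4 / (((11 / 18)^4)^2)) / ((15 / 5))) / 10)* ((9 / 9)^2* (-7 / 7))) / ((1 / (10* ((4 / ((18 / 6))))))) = -19591041024 / 214358881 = -91.39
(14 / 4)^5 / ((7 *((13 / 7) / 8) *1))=16807 / 52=323.21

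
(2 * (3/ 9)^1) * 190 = 380/ 3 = 126.67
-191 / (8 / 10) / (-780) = 191 / 624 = 0.31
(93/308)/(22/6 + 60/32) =558/10241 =0.05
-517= -517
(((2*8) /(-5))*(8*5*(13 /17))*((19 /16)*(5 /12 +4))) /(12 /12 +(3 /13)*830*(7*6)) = -340366 /5334243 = -0.06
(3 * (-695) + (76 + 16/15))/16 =-30119/240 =-125.50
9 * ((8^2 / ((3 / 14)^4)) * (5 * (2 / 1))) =24586240 / 9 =2731804.44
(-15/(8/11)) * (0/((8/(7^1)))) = 0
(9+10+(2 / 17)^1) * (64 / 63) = 20800 / 1071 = 19.42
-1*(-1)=1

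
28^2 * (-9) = -7056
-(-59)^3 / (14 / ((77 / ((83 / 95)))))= 214621055 / 166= 1292897.92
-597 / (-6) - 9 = 90.50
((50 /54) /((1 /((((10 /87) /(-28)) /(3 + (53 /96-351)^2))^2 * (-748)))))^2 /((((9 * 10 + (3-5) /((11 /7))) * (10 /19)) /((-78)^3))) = -1034452792704793313280000000 /170025533124237316890405842026558057416509371021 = -0.00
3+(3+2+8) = 16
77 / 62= 1.24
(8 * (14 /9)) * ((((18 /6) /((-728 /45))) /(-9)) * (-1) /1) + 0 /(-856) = -10 /39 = -0.26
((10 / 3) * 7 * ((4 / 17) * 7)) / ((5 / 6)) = 46.12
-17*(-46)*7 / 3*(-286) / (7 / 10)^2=-22365200 / 21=-1065009.52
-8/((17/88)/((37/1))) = -26048/17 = -1532.24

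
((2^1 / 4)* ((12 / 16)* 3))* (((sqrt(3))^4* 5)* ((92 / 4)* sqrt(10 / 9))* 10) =12273.59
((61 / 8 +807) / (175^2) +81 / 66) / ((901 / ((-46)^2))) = 36481427 / 12388750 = 2.94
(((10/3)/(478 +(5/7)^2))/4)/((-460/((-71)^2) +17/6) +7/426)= 1235045/1956276998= 0.00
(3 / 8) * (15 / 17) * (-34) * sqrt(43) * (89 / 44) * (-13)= 52065 * sqrt(43) / 176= 1939.85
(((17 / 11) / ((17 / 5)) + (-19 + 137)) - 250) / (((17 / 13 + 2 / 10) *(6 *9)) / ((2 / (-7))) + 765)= -94055 / 343233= -0.27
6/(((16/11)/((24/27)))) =11/3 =3.67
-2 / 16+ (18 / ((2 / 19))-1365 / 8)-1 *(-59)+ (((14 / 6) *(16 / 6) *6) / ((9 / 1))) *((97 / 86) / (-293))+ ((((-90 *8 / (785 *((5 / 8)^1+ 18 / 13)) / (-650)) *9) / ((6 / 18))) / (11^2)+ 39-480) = -51561813333776191 / 135061369452900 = -381.77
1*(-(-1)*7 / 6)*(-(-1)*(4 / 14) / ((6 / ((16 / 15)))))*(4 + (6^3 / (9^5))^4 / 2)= 732057358575136 / 3088366981419735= 0.24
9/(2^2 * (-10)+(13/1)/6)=-54/227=-0.24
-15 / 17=-0.88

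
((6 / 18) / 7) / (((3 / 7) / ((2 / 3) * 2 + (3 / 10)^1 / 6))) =83 / 540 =0.15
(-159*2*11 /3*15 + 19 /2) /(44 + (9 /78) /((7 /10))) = -3181451 /8038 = -395.80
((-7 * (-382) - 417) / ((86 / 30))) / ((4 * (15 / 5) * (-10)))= -2257 / 344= -6.56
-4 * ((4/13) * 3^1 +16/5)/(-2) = 536/65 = 8.25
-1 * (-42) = 42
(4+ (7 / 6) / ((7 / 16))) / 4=5 / 3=1.67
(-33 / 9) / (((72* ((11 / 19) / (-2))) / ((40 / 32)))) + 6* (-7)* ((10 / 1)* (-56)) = 10160735 / 432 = 23520.22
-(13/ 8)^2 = -169/ 64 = -2.64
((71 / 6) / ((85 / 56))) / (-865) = -1988 / 220575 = -0.01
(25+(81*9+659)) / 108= 157 / 12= 13.08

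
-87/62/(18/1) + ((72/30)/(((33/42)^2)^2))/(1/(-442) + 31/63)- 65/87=43198692136107/3590401010020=12.03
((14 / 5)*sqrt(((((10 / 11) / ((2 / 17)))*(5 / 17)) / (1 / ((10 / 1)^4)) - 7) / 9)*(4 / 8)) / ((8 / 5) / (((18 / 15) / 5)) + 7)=7*sqrt(2749153) / 2255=5.15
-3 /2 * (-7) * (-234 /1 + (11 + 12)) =-4431 /2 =-2215.50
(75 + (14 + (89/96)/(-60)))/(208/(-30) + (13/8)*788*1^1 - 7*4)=512551/7174464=0.07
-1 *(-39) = 39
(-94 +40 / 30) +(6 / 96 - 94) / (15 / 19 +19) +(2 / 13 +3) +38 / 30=-36363981 / 391040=-92.99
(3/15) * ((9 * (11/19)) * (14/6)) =231/95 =2.43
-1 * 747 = -747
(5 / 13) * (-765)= -3825 / 13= -294.23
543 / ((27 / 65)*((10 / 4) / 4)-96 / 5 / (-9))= 847080 / 3733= 226.92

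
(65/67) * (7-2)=325/67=4.85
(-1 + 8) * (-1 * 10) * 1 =-70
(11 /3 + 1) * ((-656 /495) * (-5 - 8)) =119392 /1485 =80.40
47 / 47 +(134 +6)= 141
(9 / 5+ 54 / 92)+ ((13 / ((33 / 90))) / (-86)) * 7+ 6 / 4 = 54456 / 54395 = 1.00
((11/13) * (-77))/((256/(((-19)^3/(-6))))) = -5809573/19968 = -290.94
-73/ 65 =-1.12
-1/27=-0.04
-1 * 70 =-70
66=66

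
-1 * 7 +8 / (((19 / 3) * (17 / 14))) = -1925 / 323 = -5.96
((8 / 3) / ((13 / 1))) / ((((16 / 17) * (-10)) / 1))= -17 / 780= -0.02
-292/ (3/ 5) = -1460/ 3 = -486.67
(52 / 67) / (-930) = -26 / 31155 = -0.00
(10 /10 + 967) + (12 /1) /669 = 215868 /223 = 968.02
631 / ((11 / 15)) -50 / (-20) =18985 / 22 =862.95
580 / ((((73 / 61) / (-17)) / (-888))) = 534096480 / 73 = 7316390.14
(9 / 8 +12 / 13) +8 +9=1981 / 104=19.05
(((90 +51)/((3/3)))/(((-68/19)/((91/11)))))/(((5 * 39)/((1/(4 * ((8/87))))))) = -4.54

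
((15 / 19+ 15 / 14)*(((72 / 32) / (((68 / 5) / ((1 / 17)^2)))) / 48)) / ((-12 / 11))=-27225 / 1338222592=-0.00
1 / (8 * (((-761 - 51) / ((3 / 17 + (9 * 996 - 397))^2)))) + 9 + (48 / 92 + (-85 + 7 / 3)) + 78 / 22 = -578527536665 / 50889432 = -11368.32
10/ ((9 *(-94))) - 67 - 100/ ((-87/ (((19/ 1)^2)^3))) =663346100066/ 12267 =54075658.28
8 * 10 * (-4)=-320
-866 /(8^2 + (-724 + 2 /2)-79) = 433 /369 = 1.17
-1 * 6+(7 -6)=-5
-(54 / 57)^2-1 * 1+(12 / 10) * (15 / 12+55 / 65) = 28997 / 46930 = 0.62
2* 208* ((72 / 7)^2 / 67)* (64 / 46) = 913.92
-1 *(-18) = 18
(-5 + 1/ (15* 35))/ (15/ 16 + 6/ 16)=-41984/ 11025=-3.81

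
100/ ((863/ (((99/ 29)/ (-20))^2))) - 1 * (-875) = 2540250301/ 2903132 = 875.00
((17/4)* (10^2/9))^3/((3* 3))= 76765625/6561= 11700.29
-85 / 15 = -5.67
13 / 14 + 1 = 27 / 14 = 1.93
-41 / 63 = -0.65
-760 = -760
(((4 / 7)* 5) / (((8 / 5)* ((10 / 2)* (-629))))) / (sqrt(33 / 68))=-5* sqrt(561) / 145299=-0.00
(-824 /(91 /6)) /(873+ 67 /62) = -306528 /4931563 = -0.06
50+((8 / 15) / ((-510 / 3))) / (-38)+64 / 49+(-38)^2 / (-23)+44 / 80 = -1193232119 / 109206300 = -10.93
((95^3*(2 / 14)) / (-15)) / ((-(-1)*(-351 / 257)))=44069075 / 7371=5978.71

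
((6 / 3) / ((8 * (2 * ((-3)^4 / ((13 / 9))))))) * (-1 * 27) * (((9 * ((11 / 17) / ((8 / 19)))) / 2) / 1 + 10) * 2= -59813 / 29376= -2.04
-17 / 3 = -5.67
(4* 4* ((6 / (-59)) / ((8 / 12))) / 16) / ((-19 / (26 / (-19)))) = -0.01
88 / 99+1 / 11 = 97 / 99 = 0.98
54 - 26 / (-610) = 16483 / 305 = 54.04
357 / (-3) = -119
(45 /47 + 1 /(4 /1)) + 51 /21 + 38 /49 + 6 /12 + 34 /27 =1534823 /248724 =6.17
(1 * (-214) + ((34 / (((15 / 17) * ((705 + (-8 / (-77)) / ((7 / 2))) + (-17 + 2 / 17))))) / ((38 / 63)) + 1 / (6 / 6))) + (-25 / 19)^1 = -128324247593 / 599021930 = -214.22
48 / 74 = 24 / 37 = 0.65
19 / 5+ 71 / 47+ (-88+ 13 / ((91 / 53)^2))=-11718069 / 149695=-78.28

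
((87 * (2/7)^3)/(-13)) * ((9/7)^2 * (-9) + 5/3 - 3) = 552856/218491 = 2.53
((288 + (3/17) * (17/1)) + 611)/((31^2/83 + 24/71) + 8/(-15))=79732290/1006201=79.24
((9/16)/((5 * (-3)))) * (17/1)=-51/80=-0.64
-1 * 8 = -8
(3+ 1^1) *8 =32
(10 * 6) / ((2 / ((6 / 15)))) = 12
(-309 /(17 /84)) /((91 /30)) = -503.35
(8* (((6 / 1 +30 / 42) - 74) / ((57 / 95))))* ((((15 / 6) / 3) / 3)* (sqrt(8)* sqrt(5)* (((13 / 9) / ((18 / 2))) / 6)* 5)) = -210.80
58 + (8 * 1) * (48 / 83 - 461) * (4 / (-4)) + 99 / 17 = 5287295 / 1411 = 3747.20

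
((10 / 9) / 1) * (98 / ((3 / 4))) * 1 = 3920 / 27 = 145.19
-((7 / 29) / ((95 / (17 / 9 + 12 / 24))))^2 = -0.00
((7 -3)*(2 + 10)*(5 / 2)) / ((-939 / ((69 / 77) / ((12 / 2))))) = -460 / 24101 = -0.02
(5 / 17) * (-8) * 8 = -320 / 17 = -18.82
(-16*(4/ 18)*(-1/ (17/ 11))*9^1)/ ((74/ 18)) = 3168/ 629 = 5.04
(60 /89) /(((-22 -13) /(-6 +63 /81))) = 188 /1869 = 0.10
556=556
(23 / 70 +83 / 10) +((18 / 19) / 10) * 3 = 8.91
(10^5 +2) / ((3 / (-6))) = -200004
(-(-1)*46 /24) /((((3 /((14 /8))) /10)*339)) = 805 /24408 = 0.03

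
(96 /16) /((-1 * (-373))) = 6 /373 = 0.02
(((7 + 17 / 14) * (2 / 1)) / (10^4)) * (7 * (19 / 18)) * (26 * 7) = 39767 / 18000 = 2.21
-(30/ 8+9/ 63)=-3.89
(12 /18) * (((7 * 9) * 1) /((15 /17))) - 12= 35.60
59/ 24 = 2.46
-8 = -8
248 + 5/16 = 3973/16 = 248.31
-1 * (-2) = 2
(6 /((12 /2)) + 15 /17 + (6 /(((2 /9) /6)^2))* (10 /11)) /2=371966 /187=1989.12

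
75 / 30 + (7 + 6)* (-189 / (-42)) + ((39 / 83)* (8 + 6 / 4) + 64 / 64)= 11033 / 166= 66.46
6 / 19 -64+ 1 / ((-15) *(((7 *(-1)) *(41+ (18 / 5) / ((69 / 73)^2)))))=-3026397179 / 47522097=-63.68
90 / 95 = 18 / 19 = 0.95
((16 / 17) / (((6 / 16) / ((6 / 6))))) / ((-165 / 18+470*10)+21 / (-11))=2816 / 5260973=0.00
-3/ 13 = -0.23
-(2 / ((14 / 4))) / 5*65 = -52 / 7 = -7.43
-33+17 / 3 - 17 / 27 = -755 / 27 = -27.96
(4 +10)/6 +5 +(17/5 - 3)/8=443/60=7.38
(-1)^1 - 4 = -5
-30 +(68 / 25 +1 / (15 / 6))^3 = 5802 / 15625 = 0.37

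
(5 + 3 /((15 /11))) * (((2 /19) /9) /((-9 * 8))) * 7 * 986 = -6902 /855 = -8.07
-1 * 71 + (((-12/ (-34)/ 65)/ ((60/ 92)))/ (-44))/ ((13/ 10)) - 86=-24808378/ 158015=-157.00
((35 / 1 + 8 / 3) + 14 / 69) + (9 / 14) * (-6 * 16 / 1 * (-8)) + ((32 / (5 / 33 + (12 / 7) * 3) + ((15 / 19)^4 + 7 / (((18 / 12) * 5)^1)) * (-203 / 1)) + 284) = 212971336441964 / 384908937945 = 553.30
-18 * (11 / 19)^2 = -2178 / 361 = -6.03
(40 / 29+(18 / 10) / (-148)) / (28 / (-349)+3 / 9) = 30717933 / 5686900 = 5.40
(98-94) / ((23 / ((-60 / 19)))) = -240 / 437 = -0.55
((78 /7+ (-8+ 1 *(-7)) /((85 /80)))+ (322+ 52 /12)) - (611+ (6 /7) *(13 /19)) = -1955050 /6783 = -288.23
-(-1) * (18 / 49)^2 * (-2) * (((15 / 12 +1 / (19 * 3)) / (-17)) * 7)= 918 / 6517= 0.14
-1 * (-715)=715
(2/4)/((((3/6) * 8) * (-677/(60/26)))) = -15/35204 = -0.00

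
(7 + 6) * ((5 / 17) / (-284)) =-65 / 4828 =-0.01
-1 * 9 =-9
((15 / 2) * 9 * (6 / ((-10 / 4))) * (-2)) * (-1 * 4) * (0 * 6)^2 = 0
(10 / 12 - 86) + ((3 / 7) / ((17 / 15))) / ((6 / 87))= -28447 / 357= -79.68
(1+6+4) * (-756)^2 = 6286896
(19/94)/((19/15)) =0.16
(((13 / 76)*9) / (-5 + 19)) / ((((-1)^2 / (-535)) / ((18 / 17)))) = -62.29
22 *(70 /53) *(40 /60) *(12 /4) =58.11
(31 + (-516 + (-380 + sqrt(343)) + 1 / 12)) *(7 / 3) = -72653 / 36 + 49 *sqrt(7) / 3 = -1974.92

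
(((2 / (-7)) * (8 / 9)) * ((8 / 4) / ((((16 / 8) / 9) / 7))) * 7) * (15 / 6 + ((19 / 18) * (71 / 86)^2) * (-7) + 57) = -101509282 / 16641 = -6099.95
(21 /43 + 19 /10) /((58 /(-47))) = -48269 /24940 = -1.94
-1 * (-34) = 34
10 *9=90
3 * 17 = 51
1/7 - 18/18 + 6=36/7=5.14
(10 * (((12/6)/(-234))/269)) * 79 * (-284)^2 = -63718240/31473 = -2024.54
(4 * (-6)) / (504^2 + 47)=-24 / 254063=-0.00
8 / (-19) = -8 / 19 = -0.42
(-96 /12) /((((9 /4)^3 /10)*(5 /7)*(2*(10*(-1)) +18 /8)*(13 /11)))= 315392 /672867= 0.47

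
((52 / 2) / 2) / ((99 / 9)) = 13 / 11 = 1.18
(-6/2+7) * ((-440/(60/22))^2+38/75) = 23426056/225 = 104115.80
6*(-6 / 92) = -9 / 23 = -0.39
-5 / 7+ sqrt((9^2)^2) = 562 / 7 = 80.29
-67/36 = -1.86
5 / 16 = 0.31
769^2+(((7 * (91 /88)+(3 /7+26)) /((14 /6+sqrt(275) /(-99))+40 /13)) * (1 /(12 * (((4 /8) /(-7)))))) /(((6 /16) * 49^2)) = 12504272531999557 /21144905908- 17524455 * sqrt(11) /232593964988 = 591360.99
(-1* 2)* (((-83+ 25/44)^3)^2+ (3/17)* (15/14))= -627479107607.33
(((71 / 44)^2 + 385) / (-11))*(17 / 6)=-12756817 / 127776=-99.84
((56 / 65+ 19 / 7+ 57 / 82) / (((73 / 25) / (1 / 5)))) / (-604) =-159349 / 329014504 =-0.00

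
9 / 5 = 1.80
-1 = -1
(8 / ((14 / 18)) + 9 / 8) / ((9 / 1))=71 / 56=1.27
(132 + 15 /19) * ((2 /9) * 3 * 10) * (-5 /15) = -16820 /57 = -295.09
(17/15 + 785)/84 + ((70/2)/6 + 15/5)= 11461/630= 18.19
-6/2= -3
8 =8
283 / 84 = 3.37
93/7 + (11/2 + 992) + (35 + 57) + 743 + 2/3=77551/42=1846.45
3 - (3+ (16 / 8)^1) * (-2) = 13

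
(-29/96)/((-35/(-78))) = -377/560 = -0.67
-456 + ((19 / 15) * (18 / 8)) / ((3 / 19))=-8759 / 20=-437.95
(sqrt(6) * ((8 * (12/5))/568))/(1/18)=216 * sqrt(6)/355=1.49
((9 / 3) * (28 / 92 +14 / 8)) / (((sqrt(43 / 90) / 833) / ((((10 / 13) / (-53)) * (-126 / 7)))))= 63761985 * sqrt(430) / 681421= 1940.35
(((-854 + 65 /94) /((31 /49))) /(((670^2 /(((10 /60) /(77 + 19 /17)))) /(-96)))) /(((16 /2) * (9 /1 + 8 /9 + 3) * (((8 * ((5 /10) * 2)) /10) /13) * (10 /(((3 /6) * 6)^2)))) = 70356998439 /806037427763200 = 0.00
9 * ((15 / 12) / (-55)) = -9 / 44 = -0.20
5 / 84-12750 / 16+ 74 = -121433 / 168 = -722.82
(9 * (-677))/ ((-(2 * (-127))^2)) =6093/ 64516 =0.09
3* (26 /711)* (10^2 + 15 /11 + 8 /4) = 11.34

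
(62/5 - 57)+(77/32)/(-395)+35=-121421/12640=-9.61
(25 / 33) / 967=25 / 31911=0.00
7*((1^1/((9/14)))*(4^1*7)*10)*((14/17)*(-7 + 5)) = -768320/153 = -5021.70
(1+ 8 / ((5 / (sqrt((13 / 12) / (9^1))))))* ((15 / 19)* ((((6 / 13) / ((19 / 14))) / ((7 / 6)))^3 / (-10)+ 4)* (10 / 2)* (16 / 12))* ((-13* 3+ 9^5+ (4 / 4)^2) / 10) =142191884001568* sqrt(39) / 12884185665+ 35547971000392 / 286315237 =193077.53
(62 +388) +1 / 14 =6301 / 14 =450.07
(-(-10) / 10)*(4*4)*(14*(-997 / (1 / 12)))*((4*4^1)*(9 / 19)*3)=-1157732352 / 19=-60933281.68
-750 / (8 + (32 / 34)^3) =-73695 / 868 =-84.90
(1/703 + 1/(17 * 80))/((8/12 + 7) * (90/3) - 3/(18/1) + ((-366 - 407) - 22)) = -6189/1621033640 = -0.00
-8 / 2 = -4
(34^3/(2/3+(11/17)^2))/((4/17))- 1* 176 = 144659798/941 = 153729.86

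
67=67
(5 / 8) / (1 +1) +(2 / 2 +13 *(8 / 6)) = 895 / 48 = 18.65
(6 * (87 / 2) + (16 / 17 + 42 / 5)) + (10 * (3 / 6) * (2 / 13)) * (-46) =234.96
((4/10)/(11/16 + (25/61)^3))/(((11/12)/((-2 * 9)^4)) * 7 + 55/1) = 0.01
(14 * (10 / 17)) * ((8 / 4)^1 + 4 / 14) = 320 / 17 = 18.82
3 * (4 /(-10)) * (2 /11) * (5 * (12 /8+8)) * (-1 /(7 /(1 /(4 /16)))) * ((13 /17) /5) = 5928 /6545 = 0.91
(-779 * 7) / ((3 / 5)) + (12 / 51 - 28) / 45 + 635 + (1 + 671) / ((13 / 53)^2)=351081752 / 129285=2715.56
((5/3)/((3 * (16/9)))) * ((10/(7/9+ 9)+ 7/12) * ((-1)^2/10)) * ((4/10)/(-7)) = -53/18480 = -0.00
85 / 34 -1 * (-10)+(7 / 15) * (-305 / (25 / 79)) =-65591 / 150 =-437.27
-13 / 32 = -0.41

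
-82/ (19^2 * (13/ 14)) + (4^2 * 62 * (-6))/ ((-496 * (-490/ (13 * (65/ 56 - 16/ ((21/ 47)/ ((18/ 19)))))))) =10.19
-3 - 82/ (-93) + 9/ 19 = -1.64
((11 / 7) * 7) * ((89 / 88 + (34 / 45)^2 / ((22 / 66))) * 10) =161803 / 540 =299.64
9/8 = 1.12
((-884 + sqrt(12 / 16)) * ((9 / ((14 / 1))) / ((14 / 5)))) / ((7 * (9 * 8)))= -1105 / 2744 + 5 * sqrt(3) / 21952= -0.40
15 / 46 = 0.33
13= 13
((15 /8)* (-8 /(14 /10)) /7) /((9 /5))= -125 /147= -0.85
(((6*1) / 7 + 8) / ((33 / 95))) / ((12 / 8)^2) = 23560 / 2079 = 11.33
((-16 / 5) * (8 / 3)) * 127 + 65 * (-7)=-23081 / 15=-1538.73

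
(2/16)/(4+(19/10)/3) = 15/556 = 0.03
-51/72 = -0.71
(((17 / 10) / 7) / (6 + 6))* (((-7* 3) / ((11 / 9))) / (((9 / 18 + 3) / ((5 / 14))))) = -153 / 4312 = -0.04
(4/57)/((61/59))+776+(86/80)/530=57205975111/73712400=776.07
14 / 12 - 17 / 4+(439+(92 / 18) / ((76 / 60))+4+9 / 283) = 28647595 / 64524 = 443.98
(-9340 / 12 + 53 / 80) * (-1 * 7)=1306487 / 240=5443.70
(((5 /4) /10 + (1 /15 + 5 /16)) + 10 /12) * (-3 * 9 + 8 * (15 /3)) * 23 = 31993 /80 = 399.91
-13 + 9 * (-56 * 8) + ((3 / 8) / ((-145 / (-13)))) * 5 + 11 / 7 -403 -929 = -8729423 / 1624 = -5375.26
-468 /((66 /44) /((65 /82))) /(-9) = 27.48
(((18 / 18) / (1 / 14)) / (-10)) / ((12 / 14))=-49 / 30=-1.63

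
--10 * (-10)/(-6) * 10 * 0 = 0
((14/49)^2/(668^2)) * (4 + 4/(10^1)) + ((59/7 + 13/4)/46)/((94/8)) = 159600748/7386262205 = 0.02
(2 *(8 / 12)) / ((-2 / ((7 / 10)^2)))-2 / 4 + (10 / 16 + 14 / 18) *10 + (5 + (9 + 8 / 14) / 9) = 121367 / 6300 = 19.26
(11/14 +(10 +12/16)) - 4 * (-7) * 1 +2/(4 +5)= 10019/252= 39.76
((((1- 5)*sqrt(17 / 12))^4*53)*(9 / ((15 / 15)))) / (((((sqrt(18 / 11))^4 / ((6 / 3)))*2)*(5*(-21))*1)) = -7413428 / 8505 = -871.66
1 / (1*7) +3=22 / 7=3.14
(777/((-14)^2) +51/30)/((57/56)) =1586/285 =5.56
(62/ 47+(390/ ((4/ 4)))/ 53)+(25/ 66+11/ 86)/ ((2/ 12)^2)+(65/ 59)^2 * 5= 135296271771/ 4101463883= 32.99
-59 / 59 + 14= 13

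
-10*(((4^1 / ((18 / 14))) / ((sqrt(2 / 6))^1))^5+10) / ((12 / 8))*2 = -688414720*sqrt(3) / 19683-400 / 3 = -60711.97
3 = 3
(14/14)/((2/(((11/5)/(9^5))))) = 11/590490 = 0.00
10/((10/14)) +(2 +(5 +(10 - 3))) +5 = 33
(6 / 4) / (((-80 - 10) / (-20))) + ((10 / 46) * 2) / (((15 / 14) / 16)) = 157 / 23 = 6.83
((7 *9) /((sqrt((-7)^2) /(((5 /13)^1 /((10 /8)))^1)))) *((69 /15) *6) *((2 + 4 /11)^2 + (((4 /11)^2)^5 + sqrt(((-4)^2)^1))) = 1235329717462848 /1685932599065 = 732.73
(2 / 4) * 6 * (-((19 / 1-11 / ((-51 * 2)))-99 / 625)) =-1208027 / 21250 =-56.85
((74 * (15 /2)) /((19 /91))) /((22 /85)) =4292925 /418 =10270.16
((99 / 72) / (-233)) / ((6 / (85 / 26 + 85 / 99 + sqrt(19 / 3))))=-0.01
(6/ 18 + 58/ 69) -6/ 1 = -111/ 23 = -4.83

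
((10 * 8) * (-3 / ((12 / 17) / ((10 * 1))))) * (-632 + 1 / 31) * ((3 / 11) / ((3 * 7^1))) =6055400 / 217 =27905.07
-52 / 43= -1.21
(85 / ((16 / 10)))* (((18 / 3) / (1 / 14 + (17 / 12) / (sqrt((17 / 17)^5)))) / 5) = 1071 / 25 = 42.84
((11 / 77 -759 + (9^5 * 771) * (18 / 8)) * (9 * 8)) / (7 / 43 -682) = -739986783882 / 68411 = -10816780.69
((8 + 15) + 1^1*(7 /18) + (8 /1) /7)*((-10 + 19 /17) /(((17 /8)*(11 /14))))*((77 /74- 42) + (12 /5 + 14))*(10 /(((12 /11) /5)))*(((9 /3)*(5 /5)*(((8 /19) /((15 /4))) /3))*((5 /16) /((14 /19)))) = 14137584890 /2020977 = 6995.42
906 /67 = 13.52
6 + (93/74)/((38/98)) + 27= 50955/1406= 36.24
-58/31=-1.87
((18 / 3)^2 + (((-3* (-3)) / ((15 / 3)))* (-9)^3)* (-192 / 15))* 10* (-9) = -7574472 / 5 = -1514894.40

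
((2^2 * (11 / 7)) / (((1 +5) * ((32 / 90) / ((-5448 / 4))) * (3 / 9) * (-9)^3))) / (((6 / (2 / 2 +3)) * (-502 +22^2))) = -0.61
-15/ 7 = -2.14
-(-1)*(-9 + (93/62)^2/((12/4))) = -33/4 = -8.25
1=1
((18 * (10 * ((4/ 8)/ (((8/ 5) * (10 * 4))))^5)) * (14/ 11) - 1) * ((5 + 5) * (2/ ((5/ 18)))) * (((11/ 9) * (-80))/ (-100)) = -47244639941/ 671088640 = -70.40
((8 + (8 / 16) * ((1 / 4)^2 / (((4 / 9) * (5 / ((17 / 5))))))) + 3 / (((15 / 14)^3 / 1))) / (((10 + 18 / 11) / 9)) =16611287 / 2048000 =8.11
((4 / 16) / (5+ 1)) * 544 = 68 / 3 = 22.67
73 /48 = 1.52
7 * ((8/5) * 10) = 112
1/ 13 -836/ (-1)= 10869/ 13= 836.08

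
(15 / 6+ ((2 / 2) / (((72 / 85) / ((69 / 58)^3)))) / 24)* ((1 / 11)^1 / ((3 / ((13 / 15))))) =27951833 / 412076544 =0.07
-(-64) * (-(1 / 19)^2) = -64 / 361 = -0.18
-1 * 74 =-74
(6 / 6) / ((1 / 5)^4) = 625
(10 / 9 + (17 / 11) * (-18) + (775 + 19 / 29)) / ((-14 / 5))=-5375575 / 20097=-267.48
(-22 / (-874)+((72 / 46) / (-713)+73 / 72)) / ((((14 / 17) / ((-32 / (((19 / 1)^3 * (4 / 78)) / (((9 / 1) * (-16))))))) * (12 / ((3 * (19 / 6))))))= 10281300562 / 787365187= 13.06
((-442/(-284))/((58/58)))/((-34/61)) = -793/284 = -2.79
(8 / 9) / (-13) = -8 / 117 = -0.07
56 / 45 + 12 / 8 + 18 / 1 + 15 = 3217 / 90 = 35.74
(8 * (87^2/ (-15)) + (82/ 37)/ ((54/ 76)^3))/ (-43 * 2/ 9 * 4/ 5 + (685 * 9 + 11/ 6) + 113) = -0.64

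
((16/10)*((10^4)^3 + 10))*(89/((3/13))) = 1851200000018512/3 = 617066666672837.33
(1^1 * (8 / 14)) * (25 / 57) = 100 / 399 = 0.25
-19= -19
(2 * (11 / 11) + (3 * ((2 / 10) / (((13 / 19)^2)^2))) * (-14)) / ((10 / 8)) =-29.06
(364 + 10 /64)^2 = 135792409 /1024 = 132609.77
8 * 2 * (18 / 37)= 288 / 37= 7.78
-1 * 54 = -54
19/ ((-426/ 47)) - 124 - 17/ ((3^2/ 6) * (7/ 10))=-141433/ 994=-142.29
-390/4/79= -195/158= -1.23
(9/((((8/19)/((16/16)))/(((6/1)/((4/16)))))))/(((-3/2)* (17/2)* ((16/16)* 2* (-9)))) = 38/17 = 2.24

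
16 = 16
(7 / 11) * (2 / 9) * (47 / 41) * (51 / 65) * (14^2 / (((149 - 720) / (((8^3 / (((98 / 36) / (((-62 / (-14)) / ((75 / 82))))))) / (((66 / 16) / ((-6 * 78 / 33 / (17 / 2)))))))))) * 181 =276527316992 / 95000125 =2910.81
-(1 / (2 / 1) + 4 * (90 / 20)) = -37 / 2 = -18.50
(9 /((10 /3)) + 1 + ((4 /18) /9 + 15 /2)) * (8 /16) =2273 /405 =5.61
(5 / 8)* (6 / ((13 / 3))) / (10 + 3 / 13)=45 / 532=0.08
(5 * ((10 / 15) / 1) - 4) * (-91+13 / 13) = 60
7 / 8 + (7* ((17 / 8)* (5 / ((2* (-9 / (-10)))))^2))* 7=65149 / 81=804.31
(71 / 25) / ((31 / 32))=2272 / 775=2.93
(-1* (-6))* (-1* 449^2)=-1209606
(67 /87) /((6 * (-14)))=-67 /7308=-0.01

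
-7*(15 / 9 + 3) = -98 / 3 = -32.67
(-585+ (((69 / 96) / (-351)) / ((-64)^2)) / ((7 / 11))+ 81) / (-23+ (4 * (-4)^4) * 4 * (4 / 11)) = -1785411406559 / 5194890215424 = -0.34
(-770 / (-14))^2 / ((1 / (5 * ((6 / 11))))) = 8250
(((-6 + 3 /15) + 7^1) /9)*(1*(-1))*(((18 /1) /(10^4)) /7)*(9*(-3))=81 /87500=0.00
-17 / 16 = -1.06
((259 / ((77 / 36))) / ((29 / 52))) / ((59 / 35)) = 2424240 / 18821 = 128.81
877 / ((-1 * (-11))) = 877 / 11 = 79.73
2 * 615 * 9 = 11070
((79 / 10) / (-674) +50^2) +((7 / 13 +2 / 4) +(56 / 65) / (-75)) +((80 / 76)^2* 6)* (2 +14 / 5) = 6008890927057 / 2372311500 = 2532.93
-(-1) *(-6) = -6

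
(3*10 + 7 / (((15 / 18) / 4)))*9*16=45792 / 5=9158.40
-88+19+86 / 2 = -26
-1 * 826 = -826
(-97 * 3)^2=84681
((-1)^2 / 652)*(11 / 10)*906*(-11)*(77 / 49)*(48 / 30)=-1205886 / 28525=-42.27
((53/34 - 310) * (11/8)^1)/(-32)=115357/8704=13.25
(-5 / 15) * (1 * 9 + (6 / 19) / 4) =-115 / 38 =-3.03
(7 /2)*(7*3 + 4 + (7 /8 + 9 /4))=1575 /16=98.44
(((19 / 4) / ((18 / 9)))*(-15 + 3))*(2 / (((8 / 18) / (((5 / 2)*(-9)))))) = 23085 / 8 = 2885.62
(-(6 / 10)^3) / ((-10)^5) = 0.00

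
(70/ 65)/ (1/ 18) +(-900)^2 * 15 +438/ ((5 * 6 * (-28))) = 12150018.86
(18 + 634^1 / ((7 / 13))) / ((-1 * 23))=-8368 / 161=-51.98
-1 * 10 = -10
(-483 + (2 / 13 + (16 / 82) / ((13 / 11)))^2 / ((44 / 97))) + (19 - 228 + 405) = -896168148 / 3124979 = -286.78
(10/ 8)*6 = 15/ 2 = 7.50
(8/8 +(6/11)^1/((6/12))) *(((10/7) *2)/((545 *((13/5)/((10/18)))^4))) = 0.00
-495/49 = -10.10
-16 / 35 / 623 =-16 / 21805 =-0.00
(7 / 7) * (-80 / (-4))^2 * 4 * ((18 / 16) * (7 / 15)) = 840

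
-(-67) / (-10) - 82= -887 / 10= -88.70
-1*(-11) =11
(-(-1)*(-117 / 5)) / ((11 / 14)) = -1638 / 55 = -29.78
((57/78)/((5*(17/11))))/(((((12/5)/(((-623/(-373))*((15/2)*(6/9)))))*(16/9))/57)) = 111326985/10551424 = 10.55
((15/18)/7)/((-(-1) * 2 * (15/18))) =1/14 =0.07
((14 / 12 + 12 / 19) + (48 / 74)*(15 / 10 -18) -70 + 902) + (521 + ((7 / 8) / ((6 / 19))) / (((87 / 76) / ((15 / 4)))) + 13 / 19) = 441617199 / 326192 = 1353.86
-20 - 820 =-840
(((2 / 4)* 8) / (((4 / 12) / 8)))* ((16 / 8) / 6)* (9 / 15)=19.20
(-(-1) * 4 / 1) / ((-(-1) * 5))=4 / 5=0.80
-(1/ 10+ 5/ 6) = -14/ 15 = -0.93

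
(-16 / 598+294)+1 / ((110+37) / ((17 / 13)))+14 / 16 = 103678847 / 351624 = 294.86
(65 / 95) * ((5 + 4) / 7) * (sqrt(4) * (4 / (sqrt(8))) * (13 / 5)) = 3042 * sqrt(2) / 665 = 6.47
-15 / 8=-1.88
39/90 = 13/30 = 0.43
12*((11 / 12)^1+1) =23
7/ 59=0.12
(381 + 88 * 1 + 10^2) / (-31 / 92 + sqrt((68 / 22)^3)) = 2159930828 / 331389965 + 1801189984 * sqrt(374) / 331389965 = 111.63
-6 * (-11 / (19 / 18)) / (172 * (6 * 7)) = 99 / 11438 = 0.01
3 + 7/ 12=43/ 12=3.58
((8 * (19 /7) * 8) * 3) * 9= 32832 /7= 4690.29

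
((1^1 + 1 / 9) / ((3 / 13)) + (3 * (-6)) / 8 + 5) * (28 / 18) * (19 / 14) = 15523 / 972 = 15.97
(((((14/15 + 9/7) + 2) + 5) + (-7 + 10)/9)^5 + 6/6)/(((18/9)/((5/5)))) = 39767.99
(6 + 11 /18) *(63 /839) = 833 /1678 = 0.50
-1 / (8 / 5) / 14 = -5 / 112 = -0.04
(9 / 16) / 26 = 9 / 416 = 0.02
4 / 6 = 2 / 3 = 0.67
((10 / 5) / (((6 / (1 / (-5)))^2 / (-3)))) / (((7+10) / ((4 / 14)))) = -1 / 8925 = -0.00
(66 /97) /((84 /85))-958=-1300029 /1358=-957.31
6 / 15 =0.40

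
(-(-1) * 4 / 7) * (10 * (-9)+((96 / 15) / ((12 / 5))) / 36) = -9712 / 189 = -51.39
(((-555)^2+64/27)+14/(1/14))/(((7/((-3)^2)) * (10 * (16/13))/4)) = 108186403/840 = 128793.34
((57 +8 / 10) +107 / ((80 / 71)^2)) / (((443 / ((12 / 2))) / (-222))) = -302799231 / 708800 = -427.20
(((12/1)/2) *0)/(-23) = 0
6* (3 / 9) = 2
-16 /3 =-5.33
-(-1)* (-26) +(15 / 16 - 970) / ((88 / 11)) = -18833 / 128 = -147.13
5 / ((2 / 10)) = 25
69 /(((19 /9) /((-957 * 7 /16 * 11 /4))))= -45760869 /1216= -37632.29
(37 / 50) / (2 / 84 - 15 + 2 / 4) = -0.05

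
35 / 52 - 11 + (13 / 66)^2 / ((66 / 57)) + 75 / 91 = -82578521 / 8720712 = -9.47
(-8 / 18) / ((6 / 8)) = -16 / 27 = -0.59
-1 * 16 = -16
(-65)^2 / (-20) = -845 / 4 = -211.25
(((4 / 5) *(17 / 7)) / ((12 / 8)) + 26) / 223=2866 / 23415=0.12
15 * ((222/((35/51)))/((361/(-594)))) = -20175804/2527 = -7984.09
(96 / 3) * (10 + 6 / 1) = 512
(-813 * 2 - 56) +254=-1428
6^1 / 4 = 3 / 2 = 1.50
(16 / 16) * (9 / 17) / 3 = 3 / 17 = 0.18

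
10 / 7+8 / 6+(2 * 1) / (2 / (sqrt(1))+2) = 137 / 42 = 3.26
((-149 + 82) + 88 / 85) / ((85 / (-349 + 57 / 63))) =22962 / 85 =270.14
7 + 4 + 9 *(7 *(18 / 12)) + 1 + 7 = 227 / 2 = 113.50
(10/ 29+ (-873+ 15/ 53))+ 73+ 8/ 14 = -8594297/ 10759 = -798.80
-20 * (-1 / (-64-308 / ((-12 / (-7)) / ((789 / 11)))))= -20 / 12951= -0.00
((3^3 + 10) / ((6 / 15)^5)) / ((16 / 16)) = 115625 / 32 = 3613.28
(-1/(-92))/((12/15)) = 0.01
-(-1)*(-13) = -13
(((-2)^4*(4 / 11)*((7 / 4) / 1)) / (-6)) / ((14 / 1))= -4 / 33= -0.12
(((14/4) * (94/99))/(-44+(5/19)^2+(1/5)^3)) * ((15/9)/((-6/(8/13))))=148461250/11478834081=0.01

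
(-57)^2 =3249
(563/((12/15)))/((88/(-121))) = -30965/32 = -967.66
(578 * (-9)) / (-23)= 5202 / 23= 226.17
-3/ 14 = -0.21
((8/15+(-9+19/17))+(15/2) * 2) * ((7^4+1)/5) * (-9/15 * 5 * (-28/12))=32804114/1275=25728.72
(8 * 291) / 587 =2328 / 587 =3.97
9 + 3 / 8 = 75 / 8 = 9.38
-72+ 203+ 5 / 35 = 918 / 7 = 131.14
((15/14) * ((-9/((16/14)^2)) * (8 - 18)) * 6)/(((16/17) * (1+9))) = 48195/1024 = 47.07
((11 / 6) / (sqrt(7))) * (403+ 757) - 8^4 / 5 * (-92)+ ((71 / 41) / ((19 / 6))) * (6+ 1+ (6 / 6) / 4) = 6380 * sqrt(7) / 21+ 587135141 / 7790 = 76174.17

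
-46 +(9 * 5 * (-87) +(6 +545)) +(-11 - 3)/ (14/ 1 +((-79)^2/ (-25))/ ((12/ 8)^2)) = -37191295/ 10907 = -3409.86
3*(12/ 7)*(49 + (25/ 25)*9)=298.29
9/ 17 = 0.53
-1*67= -67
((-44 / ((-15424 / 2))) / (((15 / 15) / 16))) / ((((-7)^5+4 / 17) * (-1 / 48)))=17952 / 68857315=0.00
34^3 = 39304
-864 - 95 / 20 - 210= -4315 / 4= -1078.75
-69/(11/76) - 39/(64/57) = -511.46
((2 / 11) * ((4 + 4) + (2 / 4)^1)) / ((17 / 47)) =47 / 11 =4.27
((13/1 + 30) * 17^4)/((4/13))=46688239/4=11672059.75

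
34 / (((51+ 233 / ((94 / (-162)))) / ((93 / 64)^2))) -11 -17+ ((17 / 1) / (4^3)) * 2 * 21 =-191755549 / 11247616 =-17.05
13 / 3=4.33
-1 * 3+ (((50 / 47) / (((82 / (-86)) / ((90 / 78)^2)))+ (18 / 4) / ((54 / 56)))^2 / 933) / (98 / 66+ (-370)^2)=-4023306127817016596593 / 1341102078025169546619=-3.00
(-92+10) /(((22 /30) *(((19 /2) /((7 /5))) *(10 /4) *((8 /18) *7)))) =-2214 /1045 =-2.12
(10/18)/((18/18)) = 5/9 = 0.56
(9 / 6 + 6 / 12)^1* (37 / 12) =37 / 6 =6.17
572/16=143/4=35.75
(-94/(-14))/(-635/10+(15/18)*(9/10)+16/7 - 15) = -188/2113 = -0.09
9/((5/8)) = 72/5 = 14.40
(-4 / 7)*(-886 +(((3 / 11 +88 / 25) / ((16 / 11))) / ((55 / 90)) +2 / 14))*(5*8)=54305964 / 2695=20150.64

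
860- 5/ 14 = 12035/ 14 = 859.64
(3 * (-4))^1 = -12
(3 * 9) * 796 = 21492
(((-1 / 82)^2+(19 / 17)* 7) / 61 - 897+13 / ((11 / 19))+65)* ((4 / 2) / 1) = -62082839741 / 38350334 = -1618.83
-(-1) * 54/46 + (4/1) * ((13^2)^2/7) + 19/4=10514263/644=16326.50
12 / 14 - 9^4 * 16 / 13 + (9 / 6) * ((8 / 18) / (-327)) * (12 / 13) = -240264614 / 29757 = -8074.22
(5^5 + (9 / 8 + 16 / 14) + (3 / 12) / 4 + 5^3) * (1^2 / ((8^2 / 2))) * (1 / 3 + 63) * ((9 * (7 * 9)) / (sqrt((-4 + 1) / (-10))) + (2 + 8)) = 173023975 / 2688 + 311443155 * sqrt(30) / 256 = 6727823.78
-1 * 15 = -15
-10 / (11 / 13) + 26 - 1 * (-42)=618 / 11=56.18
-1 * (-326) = 326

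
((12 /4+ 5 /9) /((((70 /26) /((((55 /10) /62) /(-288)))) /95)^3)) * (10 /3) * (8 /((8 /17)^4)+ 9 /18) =-8401633335028505 /3374352041471115264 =-0.00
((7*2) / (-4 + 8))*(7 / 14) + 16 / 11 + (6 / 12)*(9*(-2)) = -255 / 44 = -5.80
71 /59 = 1.20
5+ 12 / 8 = 6.50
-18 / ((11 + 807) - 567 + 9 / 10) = -180 / 2519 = -0.07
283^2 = 80089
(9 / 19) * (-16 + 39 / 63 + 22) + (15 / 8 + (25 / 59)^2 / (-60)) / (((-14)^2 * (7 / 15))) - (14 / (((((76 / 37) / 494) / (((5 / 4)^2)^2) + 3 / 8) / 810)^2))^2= -2049076592963484815652572621494659557710695165659 / 489056355792258665317425825351584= -4189857812284299.34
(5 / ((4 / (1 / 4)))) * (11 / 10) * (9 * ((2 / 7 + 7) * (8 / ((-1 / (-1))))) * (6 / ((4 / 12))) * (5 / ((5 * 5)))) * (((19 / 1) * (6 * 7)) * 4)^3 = 105562214537472 / 5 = 21112442907494.40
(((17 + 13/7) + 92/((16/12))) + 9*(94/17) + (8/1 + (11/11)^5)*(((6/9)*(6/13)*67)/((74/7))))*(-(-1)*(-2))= -17763870/57239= -310.35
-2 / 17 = -0.12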